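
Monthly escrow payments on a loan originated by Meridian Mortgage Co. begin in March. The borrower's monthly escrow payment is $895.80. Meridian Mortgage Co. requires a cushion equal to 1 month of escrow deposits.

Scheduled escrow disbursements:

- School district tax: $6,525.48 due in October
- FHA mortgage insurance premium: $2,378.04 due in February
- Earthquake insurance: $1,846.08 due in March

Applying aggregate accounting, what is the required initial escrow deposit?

Cushion = 1 × $895.80 = $895.80
Trial balance (start $0, +$895.80 each month, − disbursements):
  Mar: +$895.80 − $1,846.08 → -$950.28
  Apr: +$895.80 → -$54.48
  May: +$895.80 → $841.32
  Jun: +$895.80 → $1,737.12
  Jul: +$895.80 → $2,632.92
  Aug: +$895.80 → $3,528.72
  Sep: +$895.80 → $4,424.52
  Oct: +$895.80 − $6,525.48 → -$1,205.16
  Nov: +$895.80 → -$309.36
  Dec: +$895.80 → $586.44
  Jan: +$895.80 → $1,482.24
  Feb: +$895.80 − $2,378.04 → $0.00
Lowest trial balance = -$1,205.16 (Oct)
Initial deposit = cushion − low point = $895.80 − (-$1,205.16) = $2,100.96

$2,100.96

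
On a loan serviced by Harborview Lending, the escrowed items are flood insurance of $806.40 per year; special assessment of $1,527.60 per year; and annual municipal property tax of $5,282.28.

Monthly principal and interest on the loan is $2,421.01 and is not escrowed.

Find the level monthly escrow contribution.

Flood insurance: $806.40
Special assessment: $1,527.60
Municipal property tax: $5,282.28
Yearly total = $7,616.28
Monthly = $7,616.28 ÷ 12 = $634.69

$634.69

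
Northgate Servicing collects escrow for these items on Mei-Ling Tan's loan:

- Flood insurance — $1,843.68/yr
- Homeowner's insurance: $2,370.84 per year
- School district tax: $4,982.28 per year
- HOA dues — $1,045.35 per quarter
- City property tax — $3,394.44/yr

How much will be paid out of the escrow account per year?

$16,772.64

Flood insurance = $1,843.68 annually
Homeowner's insurance = $2,370.84 annually
School district tax = $4,982.28 annually
HOA dues = $1,045.35 × 4 = $4,181.40 annually
City property tax = $3,394.44 annually
Annual escrow total = $1,843.68 + $2,370.84 + $4,982.28 + $4,181.40 + $3,394.44 = $16,772.64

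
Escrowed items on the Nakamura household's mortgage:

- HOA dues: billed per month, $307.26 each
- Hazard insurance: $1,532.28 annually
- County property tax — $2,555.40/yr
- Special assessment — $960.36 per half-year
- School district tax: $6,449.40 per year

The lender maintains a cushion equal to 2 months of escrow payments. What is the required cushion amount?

$2,690.82

HOA dues: $307.26 × 12 = $3,687.12 annually
Hazard insurance: $1,532.28 annually
County property tax: $2,555.40 annually
Special assessment: $960.36 × 2 = $1,920.72 annually
School district tax: $6,449.40 annually
Total annual escrow = $3,687.12 + $1,532.28 + $2,555.40 + $1,920.72 + $6,449.40 = $16,144.92
Base monthly escrow = $16,144.92 / 12 = $1,345.41
Reserve = 2 × $1,345.41 = $2,690.82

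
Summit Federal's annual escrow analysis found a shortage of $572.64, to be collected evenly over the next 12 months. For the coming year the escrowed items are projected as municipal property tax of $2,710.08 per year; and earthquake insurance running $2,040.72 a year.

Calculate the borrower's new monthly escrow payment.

Municipal property tax — $2,710.08 annually
Earthquake insurance — $2,040.72 annually
Annual escrow total = $2,710.08 + $2,040.72 = $4,750.80
Base monthly escrow = $4,750.80 ÷ 12 = $395.90
Monthly shortage recovery: $572.64 ÷ 12 = $47.72
Adjusted monthly = $395.90 + $47.72 = $443.62

$443.62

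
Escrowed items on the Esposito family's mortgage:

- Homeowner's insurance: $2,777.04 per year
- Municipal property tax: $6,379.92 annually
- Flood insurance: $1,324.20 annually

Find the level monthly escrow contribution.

$873.43

Homeowner's insurance: $2,777.04/yr
Municipal property tax: $6,379.92/yr
Flood insurance: $1,324.20/yr
Total per year = $2,777.04 + $6,379.92 + $1,324.20 = $10,481.16
Monthly escrow = $10,481.16 / 12 = $873.43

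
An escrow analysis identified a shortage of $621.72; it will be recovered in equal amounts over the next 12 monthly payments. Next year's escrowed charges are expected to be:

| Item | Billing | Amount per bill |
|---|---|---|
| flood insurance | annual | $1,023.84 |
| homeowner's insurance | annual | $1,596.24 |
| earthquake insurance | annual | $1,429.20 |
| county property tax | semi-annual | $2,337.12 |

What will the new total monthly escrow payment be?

$778.77

Flood insurance = $1,023.84
Homeowner's insurance = $1,596.24
Earthquake insurance = $1,429.20
County property tax = $2,337.12 × 2 = $4,674.24
Total per year = $1,023.84 + $1,596.24 + $1,429.20 + $4,674.24 = $8,723.52
Per month = $8,723.52 ÷ 12 = $726.96
Monthly shortage recovery: $621.72 / 12 = $51.81
Adjusted monthly = $726.96 + $51.81 = $778.77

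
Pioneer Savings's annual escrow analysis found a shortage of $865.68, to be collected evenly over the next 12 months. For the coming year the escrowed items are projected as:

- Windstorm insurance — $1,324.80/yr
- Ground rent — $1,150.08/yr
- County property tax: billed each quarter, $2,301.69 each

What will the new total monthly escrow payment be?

Windstorm insurance = $1,324.80/yr
Ground rent = $1,150.08/yr
County property tax = $2,301.69 × 4 = $9,206.76/yr
Total per year = $11,681.64
Per month = $11,681.64 ÷ 12 = $973.47
Shortage per month = $865.68 / 12 = $72.14
New monthly escrow = $973.47 + $72.14 = $1,045.61

$1,045.61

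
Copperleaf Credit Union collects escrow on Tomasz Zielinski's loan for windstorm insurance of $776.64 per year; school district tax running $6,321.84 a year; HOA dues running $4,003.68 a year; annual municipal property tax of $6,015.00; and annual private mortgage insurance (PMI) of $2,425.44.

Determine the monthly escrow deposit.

Windstorm insurance = $776.64 annually
School district tax = $6,321.84 annually
HOA dues = $4,003.68 annually
Municipal property tax = $6,015.00 annually
Private mortgage insurance (PMI) = $2,425.44 annually
Total annual escrow = $19,542.60
Per month = $19,542.60 ÷ 12 = $1,628.55

$1,628.55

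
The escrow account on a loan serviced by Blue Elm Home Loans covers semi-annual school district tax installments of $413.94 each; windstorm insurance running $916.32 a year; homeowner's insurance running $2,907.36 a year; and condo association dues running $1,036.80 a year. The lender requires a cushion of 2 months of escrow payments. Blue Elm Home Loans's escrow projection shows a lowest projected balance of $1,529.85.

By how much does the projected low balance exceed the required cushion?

School district tax — $413.94 × 2 = $827.88/yr
Windstorm insurance — $916.32/yr
Homeowner's insurance — $2,907.36/yr
Condo association dues — $1,036.80/yr
Yearly total = $827.88 + $916.32 + $2,907.36 + $1,036.80 = $5,688.36
Base monthly escrow = $5,688.36 / 12 = $474.03
Required reserve = 2 × $474.03 = $948.06
Surplus = $1,529.85 − $948.06 = $581.79

$581.79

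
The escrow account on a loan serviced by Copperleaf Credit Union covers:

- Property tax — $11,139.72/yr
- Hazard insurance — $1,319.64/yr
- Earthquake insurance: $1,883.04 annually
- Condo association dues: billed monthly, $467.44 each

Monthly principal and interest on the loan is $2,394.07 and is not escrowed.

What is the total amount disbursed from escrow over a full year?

$19,951.68

Property tax: $11,139.72 per year
Hazard insurance: $1,319.64 per year
Earthquake insurance: $1,883.04 per year
Condo association dues: $467.44 × 12 = $5,609.28 per year
Annual escrow total = $11,139.72 + $1,319.64 + $1,883.04 + $5,609.28 = $19,951.68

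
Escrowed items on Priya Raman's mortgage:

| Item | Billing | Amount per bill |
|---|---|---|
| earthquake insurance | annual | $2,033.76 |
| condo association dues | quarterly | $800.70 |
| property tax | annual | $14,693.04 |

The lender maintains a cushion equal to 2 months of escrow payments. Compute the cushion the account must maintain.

$3,321.60

Earthquake insurance = $2,033.76/yr
Condo association dues = $800.70 × 4 = $3,202.80/yr
Property tax = $14,693.04/yr
Yearly total = $2,033.76 + $3,202.80 + $14,693.04 = $19,929.60
Monthly = $19,929.60 / 12 = $1,660.80
Reserve = 2 × $1,660.80 = $3,321.60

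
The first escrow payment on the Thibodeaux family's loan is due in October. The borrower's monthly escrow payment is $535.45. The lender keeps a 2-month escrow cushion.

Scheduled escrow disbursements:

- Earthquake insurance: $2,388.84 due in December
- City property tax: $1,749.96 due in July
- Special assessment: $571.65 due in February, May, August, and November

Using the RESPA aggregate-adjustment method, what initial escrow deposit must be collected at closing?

$2,425.04

Cushion = 2 × $535.45 = $1,070.90
Trial balance (start $0, +$535.45 each month, − disbursements):
  Oct: +$535.45 → $535.45
  Nov: +$535.45 − $571.65 → $499.25
  Dec: +$535.45 − $2,388.84 → -$1,354.14
  Jan: +$535.45 → -$818.69
  Feb: +$535.45 − $571.65 → -$854.89
  Mar: +$535.45 → -$319.44
  Apr: +$535.45 → $216.01
  May: +$535.45 − $571.65 → $179.81
  Jun: +$535.45 → $715.26
  Jul: +$535.45 − $1,749.96 → -$499.25
  Aug: +$535.45 − $571.65 → -$535.45
  Sep: +$535.45 → $0.00
Lowest trial balance = -$1,354.14 (Dec)
Initial deposit = cushion − low point = $1,070.90 − (-$1,354.14) = $2,425.04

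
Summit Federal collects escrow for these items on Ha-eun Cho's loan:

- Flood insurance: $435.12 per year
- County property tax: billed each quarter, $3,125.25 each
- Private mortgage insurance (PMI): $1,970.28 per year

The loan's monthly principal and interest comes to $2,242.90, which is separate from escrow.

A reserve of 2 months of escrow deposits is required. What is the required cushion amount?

Flood insurance — $435.12/yr
County property tax — $3,125.25 × 4 = $12,501.00/yr
Private mortgage insurance (PMI) — $1,970.28/yr
Total per year = $435.12 + $12,501.00 + $1,970.28 = $14,906.40
Base monthly escrow = $14,906.40 ÷ 12 = $1,242.20
Reserve = 2 × $1,242.20 = $2,484.40

$2,484.40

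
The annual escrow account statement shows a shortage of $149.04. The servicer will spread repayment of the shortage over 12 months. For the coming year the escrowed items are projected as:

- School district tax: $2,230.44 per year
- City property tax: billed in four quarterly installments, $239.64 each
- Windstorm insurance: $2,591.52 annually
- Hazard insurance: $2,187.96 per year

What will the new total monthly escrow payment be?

School district tax: $2,230.44 per year
City property tax: $239.64 × 4 = $958.56 per year
Windstorm insurance: $2,591.52 per year
Hazard insurance: $2,187.96 per year
Combined annual = $7,968.48
Per month = $7,968.48 / 12 = $664.04
Shortage per month = $149.04 / 12 = $12.42
Adjusted monthly = $664.04 + $12.42 = $676.46

$676.46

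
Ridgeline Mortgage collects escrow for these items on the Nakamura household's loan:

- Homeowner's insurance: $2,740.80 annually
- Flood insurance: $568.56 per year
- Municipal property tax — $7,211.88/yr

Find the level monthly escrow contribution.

Homeowner's insurance — $2,740.80 per year
Flood insurance — $568.56 per year
Municipal property tax — $7,211.88 per year
Annual escrow total = $2,740.80 + $568.56 + $7,211.88 = $10,521.24
Monthly = $10,521.24 / 12 = $876.77

$876.77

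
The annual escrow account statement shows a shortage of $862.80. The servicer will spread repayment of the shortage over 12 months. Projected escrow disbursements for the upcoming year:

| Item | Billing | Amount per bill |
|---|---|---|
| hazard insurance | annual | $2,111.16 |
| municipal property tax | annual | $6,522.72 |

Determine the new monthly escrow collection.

Hazard insurance: $2,111.16 per year
Municipal property tax: $6,522.72 per year
Yearly total = $8,633.88
Base monthly escrow = $8,633.88 ÷ 12 = $719.49
Monthly shortage recovery: $862.80 ÷ 12 = $71.90
New monthly escrow = $719.49 + $71.90 = $791.39

$791.39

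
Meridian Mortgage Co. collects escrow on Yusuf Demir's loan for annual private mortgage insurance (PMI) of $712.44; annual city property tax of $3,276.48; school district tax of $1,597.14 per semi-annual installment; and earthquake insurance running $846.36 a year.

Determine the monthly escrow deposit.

$669.13

Private mortgage insurance (PMI) — $712.44 per year
City property tax — $3,276.48 per year
School district tax — $1,597.14 × 2 = $3,194.28 per year
Earthquake insurance — $846.36 per year
Combined annual = $712.44 + $3,276.48 + $3,194.28 + $846.36 = $8,029.56
Base monthly escrow = $8,029.56 / 12 = $669.13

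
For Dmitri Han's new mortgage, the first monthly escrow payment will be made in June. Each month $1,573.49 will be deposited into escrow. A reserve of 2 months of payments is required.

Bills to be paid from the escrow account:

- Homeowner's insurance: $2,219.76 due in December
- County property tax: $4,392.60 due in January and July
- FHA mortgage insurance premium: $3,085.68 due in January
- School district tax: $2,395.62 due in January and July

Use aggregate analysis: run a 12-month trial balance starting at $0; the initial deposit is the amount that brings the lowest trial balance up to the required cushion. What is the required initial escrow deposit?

Cushion = 2 × $1,573.49 = $3,146.98
Trial balance (start $0, +$1,573.49 each month, − disbursements):
  Jun: +$1,573.49 → $1,573.49
  Jul: +$1,573.49 − $6,788.22 → -$3,641.24
  Aug: +$1,573.49 → -$2,067.75
  Sep: +$1,573.49 → -$494.26
  Oct: +$1,573.49 → $1,079.23
  Nov: +$1,573.49 → $2,652.72
  Dec: +$1,573.49 − $2,219.76 → $2,006.45
  Jan: +$1,573.49 − $9,873.90 → -$6,293.96
  Feb: +$1,573.49 → -$4,720.47
  Mar: +$1,573.49 → -$3,146.98
  Apr: +$1,573.49 → -$1,573.49
  May: +$1,573.49 → $0.00
Lowest trial balance = -$6,293.96 (Jan)
Initial deposit = cushion − low point = $3,146.98 − (-$6,293.96) = $9,440.94

$9,440.94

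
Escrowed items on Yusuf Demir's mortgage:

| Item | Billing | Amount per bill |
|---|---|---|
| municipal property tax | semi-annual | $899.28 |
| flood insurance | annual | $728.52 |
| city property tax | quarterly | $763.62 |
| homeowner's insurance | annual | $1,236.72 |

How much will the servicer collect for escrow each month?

$568.19

Municipal property tax: $899.28 × 2 = $1,798.56
Flood insurance: $728.52
City property tax: $763.62 × 4 = $3,054.48
Homeowner's insurance: $1,236.72
Total annual escrow = $1,798.56 + $728.52 + $3,054.48 + $1,236.72 = $6,818.28
Monthly = $6,818.28 / 12 = $568.19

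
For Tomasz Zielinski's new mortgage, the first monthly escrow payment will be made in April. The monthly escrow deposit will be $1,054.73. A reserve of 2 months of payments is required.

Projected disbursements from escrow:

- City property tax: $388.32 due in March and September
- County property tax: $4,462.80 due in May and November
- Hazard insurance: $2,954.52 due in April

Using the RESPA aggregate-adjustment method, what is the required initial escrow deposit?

Cushion = 2 × $1,054.73 = $2,109.46
Trial balance (start $0, +$1,054.73 each month, − disbursements):
  Apr: +$1,054.73 − $2,954.52 → -$1,899.79
  May: +$1,054.73 − $4,462.80 → -$5,307.86
  Jun: +$1,054.73 → -$4,253.13
  Jul: +$1,054.73 → -$3,198.40
  Aug: +$1,054.73 → -$2,143.67
  Sep: +$1,054.73 − $388.32 → -$1,477.26
  Oct: +$1,054.73 → -$422.53
  Nov: +$1,054.73 − $4,462.80 → -$3,830.60
  Dec: +$1,054.73 → -$2,775.87
  Jan: +$1,054.73 → -$1,721.14
  Feb: +$1,054.73 → -$666.41
  Mar: +$1,054.73 − $388.32 → $0.00
Lowest trial balance = -$5,307.86 (May)
Initial deposit = cushion − low point = $2,109.46 − (-$5,307.86) = $7,417.32

$7,417.32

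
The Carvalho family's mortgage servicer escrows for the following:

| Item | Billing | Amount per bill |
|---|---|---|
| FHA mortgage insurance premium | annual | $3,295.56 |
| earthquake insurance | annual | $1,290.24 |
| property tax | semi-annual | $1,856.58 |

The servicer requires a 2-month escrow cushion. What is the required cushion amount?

$1,383.16

FHA mortgage insurance premium: $3,295.56 per year
Earthquake insurance: $1,290.24 per year
Property tax: $1,856.58 × 2 = $3,713.16 per year
Yearly total = $3,295.56 + $1,290.24 + $3,713.16 = $8,298.96
Monthly = $8,298.96 ÷ 12 = $691.58
Required cushion = 2 × $691.58 = $1,383.16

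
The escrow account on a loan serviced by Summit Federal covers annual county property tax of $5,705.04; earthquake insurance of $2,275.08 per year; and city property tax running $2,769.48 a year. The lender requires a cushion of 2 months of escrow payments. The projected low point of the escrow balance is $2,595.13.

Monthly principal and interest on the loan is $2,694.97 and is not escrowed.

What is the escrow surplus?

$803.53

County property tax: $5,705.04/yr
Earthquake insurance: $2,275.08/yr
City property tax: $2,769.48/yr
Combined annual = $10,749.60
Monthly escrow = $10,749.60 ÷ 12 = $895.80
Cushion = 2 × $895.80 = $1,791.60
Excess over cushion: $2,595.13 − $1,791.60 = $803.53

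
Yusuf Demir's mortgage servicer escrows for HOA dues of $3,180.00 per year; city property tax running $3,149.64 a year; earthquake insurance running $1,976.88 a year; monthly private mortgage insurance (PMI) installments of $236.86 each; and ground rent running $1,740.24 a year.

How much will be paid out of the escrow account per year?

$12,889.08

HOA dues: $3,180.00 per year
City property tax: $3,149.64 per year
Earthquake insurance: $1,976.88 per year
Private mortgage insurance (PMI): $236.86 × 12 = $2,842.32 per year
Ground rent: $1,740.24 per year
Total per year = $3,180.00 + $3,149.64 + $1,976.88 + $2,842.32 + $1,740.24 = $12,889.08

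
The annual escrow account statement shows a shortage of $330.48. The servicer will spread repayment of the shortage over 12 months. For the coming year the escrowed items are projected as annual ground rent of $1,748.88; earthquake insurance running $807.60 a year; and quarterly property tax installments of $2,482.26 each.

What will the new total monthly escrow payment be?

Ground rent — $1,748.88 per year
Earthquake insurance — $807.60 per year
Property tax — $2,482.26 × 4 = $9,929.04 per year
Total annual escrow = $12,485.52
Monthly escrow = $12,485.52 ÷ 12 = $1,040.46
Shortage spread = $330.48 ÷ 12 = $27.54/mo
Adjusted monthly = $1,040.46 + $27.54 = $1,068.00

$1,068.00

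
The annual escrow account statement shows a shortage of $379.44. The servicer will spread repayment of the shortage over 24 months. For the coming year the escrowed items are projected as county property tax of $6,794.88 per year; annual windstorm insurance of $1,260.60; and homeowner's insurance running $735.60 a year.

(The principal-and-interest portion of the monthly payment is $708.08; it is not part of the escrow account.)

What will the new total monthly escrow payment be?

County property tax: $6,794.88
Windstorm insurance: $1,260.60
Homeowner's insurance: $735.60
Annual escrow total = $6,794.88 + $1,260.60 + $735.60 = $8,791.08
Monthly = $8,791.08 ÷ 12 = $732.59
Shortage spread = $379.44 / 24 = $15.81/mo
New monthly escrow = $732.59 + $15.81 = $748.40

$748.40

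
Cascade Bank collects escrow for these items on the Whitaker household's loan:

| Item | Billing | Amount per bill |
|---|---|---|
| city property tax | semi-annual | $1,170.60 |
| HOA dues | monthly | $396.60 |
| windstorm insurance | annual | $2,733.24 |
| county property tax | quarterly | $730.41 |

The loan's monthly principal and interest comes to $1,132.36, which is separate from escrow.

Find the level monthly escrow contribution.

$1,062.94

City property tax = $1,170.60 × 2 = $2,341.20
HOA dues = $396.60 × 12 = $4,759.20
Windstorm insurance = $2,733.24
County property tax = $730.41 × 4 = $2,921.64
Total per year = $2,341.20 + $4,759.20 + $2,733.24 + $2,921.64 = $12,755.28
Monthly = $12,755.28 ÷ 12 = $1,062.94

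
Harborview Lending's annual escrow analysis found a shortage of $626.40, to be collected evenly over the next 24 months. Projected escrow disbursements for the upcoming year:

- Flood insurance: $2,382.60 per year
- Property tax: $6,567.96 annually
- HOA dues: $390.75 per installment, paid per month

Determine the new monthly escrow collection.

Flood insurance: $2,382.60
Property tax: $6,567.96
HOA dues: $390.75 × 12 = $4,689.00
Annual escrow total = $13,639.56
Monthly = $13,639.56 / 12 = $1,136.63
Shortage spread = $626.40 / 24 = $26.10/mo
New monthly escrow = $1,136.63 + $26.10 = $1,162.73

$1,162.73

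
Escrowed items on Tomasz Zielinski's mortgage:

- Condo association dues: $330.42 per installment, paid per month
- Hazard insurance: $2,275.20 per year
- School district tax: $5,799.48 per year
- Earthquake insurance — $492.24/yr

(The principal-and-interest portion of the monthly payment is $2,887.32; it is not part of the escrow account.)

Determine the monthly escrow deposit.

Condo association dues = $330.42 × 12 = $3,965.04/yr
Hazard insurance = $2,275.20/yr
School district tax = $5,799.48/yr
Earthquake insurance = $492.24/yr
Annual escrow total = $3,965.04 + $2,275.20 + $5,799.48 + $492.24 = $12,531.96
Monthly escrow = $12,531.96 ÷ 12 = $1,044.33

$1,044.33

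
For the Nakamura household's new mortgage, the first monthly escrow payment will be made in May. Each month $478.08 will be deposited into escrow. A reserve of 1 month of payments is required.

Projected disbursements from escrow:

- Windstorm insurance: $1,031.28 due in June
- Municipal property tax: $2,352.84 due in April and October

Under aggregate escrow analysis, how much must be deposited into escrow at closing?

Cushion = 1 × $478.08 = $478.08
Trial balance (start $0, +$478.08 each month, − disbursements):
  May: +$478.08 → $478.08
  Jun: +$478.08 − $1,031.28 → -$75.12
  Jul: +$478.08 → $402.96
  Aug: +$478.08 → $881.04
  Sep: +$478.08 → $1,359.12
  Oct: +$478.08 − $2,352.84 → -$515.64
  Nov: +$478.08 → -$37.56
  Dec: +$478.08 → $440.52
  Jan: +$478.08 → $918.60
  Feb: +$478.08 → $1,396.68
  Mar: +$478.08 → $1,874.76
  Apr: +$478.08 − $2,352.84 → $0.00
Lowest trial balance = -$515.64 (Oct)
Initial deposit = cushion − low point = $478.08 − (-$515.64) = $993.72

$993.72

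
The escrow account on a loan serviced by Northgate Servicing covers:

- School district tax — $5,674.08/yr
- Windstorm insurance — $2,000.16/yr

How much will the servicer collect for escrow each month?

School district tax — $5,674.08 per year
Windstorm insurance — $2,000.16 per year
Yearly total = $5,674.08 + $2,000.16 = $7,674.24
Monthly = $7,674.24 / 12 = $639.52

$639.52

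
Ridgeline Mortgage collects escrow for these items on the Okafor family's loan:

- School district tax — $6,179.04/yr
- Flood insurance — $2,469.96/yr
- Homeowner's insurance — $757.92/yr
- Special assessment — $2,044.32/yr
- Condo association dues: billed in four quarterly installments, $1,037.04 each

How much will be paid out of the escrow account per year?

School district tax = $6,179.04 per year
Flood insurance = $2,469.96 per year
Homeowner's insurance = $757.92 per year
Special assessment = $2,044.32 per year
Condo association dues = $1,037.04 × 4 = $4,148.16 per year
Annual escrow total = $6,179.04 + $2,469.96 + $757.92 + $2,044.32 + $4,148.16 = $15,599.40

$15,599.40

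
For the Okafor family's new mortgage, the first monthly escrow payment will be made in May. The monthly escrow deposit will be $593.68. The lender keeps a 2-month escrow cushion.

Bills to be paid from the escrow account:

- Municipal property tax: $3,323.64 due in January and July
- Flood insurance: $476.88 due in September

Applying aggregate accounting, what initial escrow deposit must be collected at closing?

$2,968.40

Cushion = 2 × $593.68 = $1,187.36
Trial balance (start $0, +$593.68 each month, − disbursements):
  May: +$593.68 → $593.68
  Jun: +$593.68 → $1,187.36
  Jul: +$593.68 − $3,323.64 → -$1,542.60
  Aug: +$593.68 → -$948.92
  Sep: +$593.68 − $476.88 → -$832.12
  Oct: +$593.68 → -$238.44
  Nov: +$593.68 → $355.24
  Dec: +$593.68 → $948.92
  Jan: +$593.68 − $3,323.64 → -$1,781.04
  Feb: +$593.68 → -$1,187.36
  Mar: +$593.68 → -$593.68
  Apr: +$593.68 → $0.00
Lowest trial balance = -$1,781.04 (Jan)
Initial deposit = cushion − low point = $1,187.36 − (-$1,781.04) = $2,968.40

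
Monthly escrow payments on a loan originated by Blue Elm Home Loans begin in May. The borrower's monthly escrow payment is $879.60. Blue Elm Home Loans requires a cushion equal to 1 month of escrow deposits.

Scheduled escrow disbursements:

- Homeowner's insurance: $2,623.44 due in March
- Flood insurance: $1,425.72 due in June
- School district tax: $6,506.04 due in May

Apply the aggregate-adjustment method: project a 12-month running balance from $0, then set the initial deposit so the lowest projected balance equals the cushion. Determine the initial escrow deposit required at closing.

Cushion = 1 × $879.60 = $879.60
Trial balance (start $0, +$879.60 each month, − disbursements):
  May: +$879.60 − $6,506.04 → -$5,626.44
  Jun: +$879.60 − $1,425.72 → -$6,172.56
  Jul: +$879.60 → -$5,292.96
  Aug: +$879.60 → -$4,413.36
  Sep: +$879.60 → -$3,533.76
  Oct: +$879.60 → -$2,654.16
  Nov: +$879.60 → -$1,774.56
  Dec: +$879.60 → -$894.96
  Jan: +$879.60 → -$15.36
  Feb: +$879.60 → $864.24
  Mar: +$879.60 − $2,623.44 → -$879.60
  Apr: +$879.60 → $0.00
Lowest trial balance = -$6,172.56 (Jun)
Initial deposit = cushion − low point = $879.60 − (-$6,172.56) = $7,052.16

$7,052.16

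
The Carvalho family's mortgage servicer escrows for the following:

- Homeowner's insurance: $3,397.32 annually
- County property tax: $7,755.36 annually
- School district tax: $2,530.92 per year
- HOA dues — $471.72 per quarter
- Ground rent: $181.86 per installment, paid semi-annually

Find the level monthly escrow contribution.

$1,327.85

Homeowner's insurance = $3,397.32 per year
County property tax = $7,755.36 per year
School district tax = $2,530.92 per year
HOA dues = $471.72 × 4 = $1,886.88 per year
Ground rent = $181.86 × 2 = $363.72 per year
Yearly total = $3,397.32 + $7,755.36 + $2,530.92 + $1,886.88 + $363.72 = $15,934.20
Monthly escrow = $15,934.20 ÷ 12 = $1,327.85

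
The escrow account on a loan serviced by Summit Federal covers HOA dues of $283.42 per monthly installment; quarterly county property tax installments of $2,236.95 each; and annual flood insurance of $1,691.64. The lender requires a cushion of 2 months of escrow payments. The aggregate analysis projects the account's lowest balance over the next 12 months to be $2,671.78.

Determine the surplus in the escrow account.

$331.70

HOA dues: $283.42 × 12 = $3,401.04
County property tax: $2,236.95 × 4 = $8,947.80
Flood insurance: $1,691.64
Annual escrow total = $3,401.04 + $8,947.80 + $1,691.64 = $14,040.48
Per month = $14,040.48 ÷ 12 = $1,170.04
Required cushion = 2 × $1,170.04 = $2,340.08
Excess over cushion: $2,671.78 − $2,340.08 = $331.70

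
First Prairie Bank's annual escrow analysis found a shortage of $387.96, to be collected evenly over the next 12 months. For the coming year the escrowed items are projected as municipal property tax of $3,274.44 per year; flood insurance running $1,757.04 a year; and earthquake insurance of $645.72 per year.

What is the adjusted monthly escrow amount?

$505.43

Municipal property tax — $3,274.44/yr
Flood insurance — $1,757.04/yr
Earthquake insurance — $645.72/yr
Annual escrow total = $3,274.44 + $1,757.04 + $645.72 = $5,677.20
Monthly = $5,677.20 / 12 = $473.10
Shortage per month = $387.96 ÷ 12 = $32.33
Adjusted monthly = $473.10 + $32.33 = $505.43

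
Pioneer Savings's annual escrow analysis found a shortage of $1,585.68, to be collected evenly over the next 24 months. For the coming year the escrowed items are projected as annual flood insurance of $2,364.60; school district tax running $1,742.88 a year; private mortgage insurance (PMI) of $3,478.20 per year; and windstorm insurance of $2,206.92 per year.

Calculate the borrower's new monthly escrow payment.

$882.12

Flood insurance — $2,364.60 per year
School district tax — $1,742.88 per year
Private mortgage insurance (PMI) — $3,478.20 per year
Windstorm insurance — $2,206.92 per year
Annual escrow total = $9,792.60
Monthly escrow = $9,792.60 / 12 = $816.05
Shortage spread = $1,585.68 / 24 = $66.07/mo
New monthly escrow = $816.05 + $66.07 = $882.12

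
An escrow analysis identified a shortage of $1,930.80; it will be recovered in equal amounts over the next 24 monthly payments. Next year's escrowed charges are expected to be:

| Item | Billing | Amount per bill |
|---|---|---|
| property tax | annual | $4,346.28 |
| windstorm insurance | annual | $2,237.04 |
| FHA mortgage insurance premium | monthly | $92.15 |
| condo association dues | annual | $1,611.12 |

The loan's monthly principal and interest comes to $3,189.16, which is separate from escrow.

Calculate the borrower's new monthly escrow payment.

Property tax = $4,346.28
Windstorm insurance = $2,237.04
FHA mortgage insurance premium = $92.15 × 12 = $1,105.80
Condo association dues = $1,611.12
Annual escrow total = $9,300.24
Base monthly escrow = $9,300.24 ÷ 12 = $775.02
Monthly shortage recovery: $1,930.80 ÷ 24 = $80.45
Adjusted monthly = $775.02 + $80.45 = $855.47

$855.47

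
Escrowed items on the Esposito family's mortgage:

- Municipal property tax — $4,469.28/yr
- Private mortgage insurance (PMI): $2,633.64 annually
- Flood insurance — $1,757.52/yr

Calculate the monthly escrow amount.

Municipal property tax — $4,469.28
Private mortgage insurance (PMI) — $2,633.64
Flood insurance — $1,757.52
Total annual escrow = $4,469.28 + $2,633.64 + $1,757.52 = $8,860.44
Base monthly escrow = $8,860.44 / 12 = $738.37

$738.37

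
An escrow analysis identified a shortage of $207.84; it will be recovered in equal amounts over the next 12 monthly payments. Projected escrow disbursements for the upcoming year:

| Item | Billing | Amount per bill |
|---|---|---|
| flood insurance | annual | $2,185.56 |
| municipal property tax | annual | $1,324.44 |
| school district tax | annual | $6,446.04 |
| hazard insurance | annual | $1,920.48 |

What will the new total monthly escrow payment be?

$1,007.03

Flood insurance = $2,185.56/yr
Municipal property tax = $1,324.44/yr
School district tax = $6,446.04/yr
Hazard insurance = $1,920.48/yr
Annual escrow total = $2,185.56 + $1,324.44 + $6,446.04 + $1,920.48 = $11,876.52
Monthly escrow = $11,876.52 / 12 = $989.71
Shortage per month = $207.84 ÷ 12 = $17.32
New monthly escrow = $989.71 + $17.32 = $1,007.03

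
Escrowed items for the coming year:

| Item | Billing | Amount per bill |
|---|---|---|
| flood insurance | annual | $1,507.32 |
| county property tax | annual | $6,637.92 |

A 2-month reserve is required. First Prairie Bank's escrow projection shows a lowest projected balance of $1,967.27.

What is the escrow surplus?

$609.73

Flood insurance: $1,507.32/yr
County property tax: $6,637.92/yr
Combined annual = $1,507.32 + $6,637.92 = $8,145.24
Monthly escrow = $8,145.24 / 12 = $678.77
Required reserve = 2 × $678.77 = $1,357.54
Surplus = $1,967.27 − $1,357.54 = $609.73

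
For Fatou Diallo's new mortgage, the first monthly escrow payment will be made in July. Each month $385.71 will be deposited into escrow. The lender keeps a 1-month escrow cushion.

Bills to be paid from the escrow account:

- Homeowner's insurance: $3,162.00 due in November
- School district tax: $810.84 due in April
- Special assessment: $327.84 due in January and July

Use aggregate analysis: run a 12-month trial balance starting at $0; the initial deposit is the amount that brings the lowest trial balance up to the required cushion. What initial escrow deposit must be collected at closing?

Cushion = 1 × $385.71 = $385.71
Trial balance (start $0, +$385.71 each month, − disbursements):
  Jul: +$385.71 − $327.84 → $57.87
  Aug: +$385.71 → $443.58
  Sep: +$385.71 → $829.29
  Oct: +$385.71 → $1,215.00
  Nov: +$385.71 − $3,162.00 → -$1,561.29
  Dec: +$385.71 → -$1,175.58
  Jan: +$385.71 − $327.84 → -$1,117.71
  Feb: +$385.71 → -$732.00
  Mar: +$385.71 → -$346.29
  Apr: +$385.71 − $810.84 → -$771.42
  May: +$385.71 → -$385.71
  Jun: +$385.71 → $0.00
Lowest trial balance = -$1,561.29 (Nov)
Initial deposit = cushion − low point = $385.71 − (-$1,561.29) = $1,947.00

$1,947.00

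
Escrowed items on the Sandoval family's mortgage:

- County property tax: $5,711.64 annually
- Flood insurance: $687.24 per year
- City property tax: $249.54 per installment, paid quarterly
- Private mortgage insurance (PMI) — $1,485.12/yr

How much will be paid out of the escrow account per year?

County property tax — $5,711.64 per year
Flood insurance — $687.24 per year
City property tax — $249.54 × 4 = $998.16 per year
Private mortgage insurance (PMI) — $1,485.12 per year
Combined annual = $5,711.64 + $687.24 + $998.16 + $1,485.12 = $8,882.16

$8,882.16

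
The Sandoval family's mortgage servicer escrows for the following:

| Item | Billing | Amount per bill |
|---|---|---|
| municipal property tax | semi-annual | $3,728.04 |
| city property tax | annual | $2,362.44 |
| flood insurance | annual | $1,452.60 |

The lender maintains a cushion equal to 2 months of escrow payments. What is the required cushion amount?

$1,878.52

Municipal property tax — $3,728.04 × 2 = $7,456.08 annually
City property tax — $2,362.44 annually
Flood insurance — $1,452.60 annually
Annual escrow total = $11,271.12
Monthly = $11,271.12 / 12 = $939.26
Required cushion = 2 × $939.26 = $1,878.52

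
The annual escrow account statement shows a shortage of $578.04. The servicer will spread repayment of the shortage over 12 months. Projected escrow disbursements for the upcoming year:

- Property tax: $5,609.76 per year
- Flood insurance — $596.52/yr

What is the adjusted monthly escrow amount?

Property tax — $5,609.76
Flood insurance — $596.52
Combined annual = $5,609.76 + $596.52 = $6,206.28
Per month = $6,206.28 ÷ 12 = $517.19
Shortage spread = $578.04 / 12 = $48.17/mo
Adjusted monthly = $517.19 + $48.17 = $565.36

$565.36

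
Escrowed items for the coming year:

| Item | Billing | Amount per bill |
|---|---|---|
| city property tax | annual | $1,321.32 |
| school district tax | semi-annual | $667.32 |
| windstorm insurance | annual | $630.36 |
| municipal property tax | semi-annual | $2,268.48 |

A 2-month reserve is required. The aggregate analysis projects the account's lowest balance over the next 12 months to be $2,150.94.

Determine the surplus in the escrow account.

City property tax: $1,321.32/yr
School district tax: $667.32 × 2 = $1,334.64/yr
Windstorm insurance: $630.36/yr
Municipal property tax: $2,268.48 × 2 = $4,536.96/yr
Combined annual = $1,321.32 + $1,334.64 + $630.36 + $4,536.96 = $7,823.28
Per month = $7,823.28 / 12 = $651.94
Cushion = 2 × $651.94 = $1,303.88
Surplus = $2,150.94 − $1,303.88 = $847.06

$847.06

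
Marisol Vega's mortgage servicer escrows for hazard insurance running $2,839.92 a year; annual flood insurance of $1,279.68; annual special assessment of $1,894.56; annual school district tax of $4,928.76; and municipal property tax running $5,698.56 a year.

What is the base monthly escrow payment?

$1,386.79

Hazard insurance = $2,839.92/yr
Flood insurance = $1,279.68/yr
Special assessment = $1,894.56/yr
School district tax = $4,928.76/yr
Municipal property tax = $5,698.56/yr
Total annual escrow = $2,839.92 + $1,279.68 + $1,894.56 + $4,928.76 + $5,698.56 = $16,641.48
Base monthly escrow = $16,641.48 / 12 = $1,386.79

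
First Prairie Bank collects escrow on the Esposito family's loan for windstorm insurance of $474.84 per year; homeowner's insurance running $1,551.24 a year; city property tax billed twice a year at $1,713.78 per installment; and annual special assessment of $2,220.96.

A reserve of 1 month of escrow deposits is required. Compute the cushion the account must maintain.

Windstorm insurance: $474.84
Homeowner's insurance: $1,551.24
City property tax: $1,713.78 × 2 = $3,427.56
Special assessment: $2,220.96
Yearly total = $7,674.60
Base monthly escrow = $7,674.60 / 12 = $639.55
Reserve = 1 × $639.55 = $639.55

$639.55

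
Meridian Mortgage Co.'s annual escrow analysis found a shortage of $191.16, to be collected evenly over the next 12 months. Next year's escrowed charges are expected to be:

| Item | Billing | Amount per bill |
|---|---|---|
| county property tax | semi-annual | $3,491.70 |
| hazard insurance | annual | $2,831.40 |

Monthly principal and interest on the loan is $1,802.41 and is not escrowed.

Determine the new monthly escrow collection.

$833.83

County property tax = $3,491.70 × 2 = $6,983.40 per year
Hazard insurance = $2,831.40 per year
Annual escrow total = $6,983.40 + $2,831.40 = $9,814.80
Monthly escrow = $9,814.80 / 12 = $817.90
Monthly shortage recovery: $191.16 / 12 = $15.93
New monthly escrow = $817.90 + $15.93 = $833.83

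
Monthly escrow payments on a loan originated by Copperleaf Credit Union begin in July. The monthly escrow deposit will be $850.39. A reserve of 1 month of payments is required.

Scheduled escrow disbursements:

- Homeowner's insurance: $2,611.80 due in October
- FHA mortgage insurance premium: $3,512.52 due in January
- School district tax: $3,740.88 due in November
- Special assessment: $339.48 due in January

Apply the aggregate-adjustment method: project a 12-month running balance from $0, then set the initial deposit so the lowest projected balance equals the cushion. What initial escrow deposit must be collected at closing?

Cushion = 1 × $850.39 = $850.39
Trial balance (start $0, +$850.39 each month, − disbursements):
  Jul: +$850.39 → $850.39
  Aug: +$850.39 → $1,700.78
  Sep: +$850.39 → $2,551.17
  Oct: +$850.39 − $2,611.80 → $789.76
  Nov: +$850.39 − $3,740.88 → -$2,100.73
  Dec: +$850.39 → -$1,250.34
  Jan: +$850.39 − $3,852.00 → -$4,251.95
  Feb: +$850.39 → -$3,401.56
  Mar: +$850.39 → -$2,551.17
  Apr: +$850.39 → -$1,700.78
  May: +$850.39 → -$850.39
  Jun: +$850.39 → $0.00
Lowest trial balance = -$4,251.95 (Jan)
Initial deposit = cushion − low point = $850.39 − (-$4,251.95) = $5,102.34

$5,102.34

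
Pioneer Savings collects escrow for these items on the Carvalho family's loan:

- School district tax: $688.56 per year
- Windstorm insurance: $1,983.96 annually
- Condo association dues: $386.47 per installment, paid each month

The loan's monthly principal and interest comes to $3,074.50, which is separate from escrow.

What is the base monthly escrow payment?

School district tax = $688.56/yr
Windstorm insurance = $1,983.96/yr
Condo association dues = $386.47 × 12 = $4,637.64/yr
Combined annual = $688.56 + $1,983.96 + $4,637.64 = $7,310.16
Per month = $7,310.16 / 12 = $609.18

$609.18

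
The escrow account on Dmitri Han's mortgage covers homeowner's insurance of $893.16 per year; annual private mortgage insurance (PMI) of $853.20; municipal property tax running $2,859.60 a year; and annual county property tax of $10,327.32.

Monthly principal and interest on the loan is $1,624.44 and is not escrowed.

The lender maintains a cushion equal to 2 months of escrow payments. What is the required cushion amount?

$2,488.88

Homeowner's insurance = $893.16 annually
Private mortgage insurance (PMI) = $853.20 annually
Municipal property tax = $2,859.60 annually
County property tax = $10,327.32 annually
Total annual escrow = $893.16 + $853.20 + $2,859.60 + $10,327.32 = $14,933.28
Per month = $14,933.28 / 12 = $1,244.44
Reserve = 2 × $1,244.44 = $2,488.88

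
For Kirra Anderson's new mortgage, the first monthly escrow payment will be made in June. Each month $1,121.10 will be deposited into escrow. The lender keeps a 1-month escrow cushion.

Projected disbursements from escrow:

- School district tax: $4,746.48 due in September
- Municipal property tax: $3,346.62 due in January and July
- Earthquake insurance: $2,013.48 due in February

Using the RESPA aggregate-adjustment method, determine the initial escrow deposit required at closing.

$4,729.80

Cushion = 1 × $1,121.10 = $1,121.10
Trial balance (start $0, +$1,121.10 each month, − disbursements):
  Jun: +$1,121.10 → $1,121.10
  Jul: +$1,121.10 − $3,346.62 → -$1,104.42
  Aug: +$1,121.10 → $16.68
  Sep: +$1,121.10 − $4,746.48 → -$3,608.70
  Oct: +$1,121.10 → -$2,487.60
  Nov: +$1,121.10 → -$1,366.50
  Dec: +$1,121.10 → -$245.40
  Jan: +$1,121.10 − $3,346.62 → -$2,470.92
  Feb: +$1,121.10 − $2,013.48 → -$3,363.30
  Mar: +$1,121.10 → -$2,242.20
  Apr: +$1,121.10 → -$1,121.10
  May: +$1,121.10 → $0.00
Lowest trial balance = -$3,608.70 (Sep)
Initial deposit = cushion − low point = $1,121.10 − (-$3,608.70) = $4,729.80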